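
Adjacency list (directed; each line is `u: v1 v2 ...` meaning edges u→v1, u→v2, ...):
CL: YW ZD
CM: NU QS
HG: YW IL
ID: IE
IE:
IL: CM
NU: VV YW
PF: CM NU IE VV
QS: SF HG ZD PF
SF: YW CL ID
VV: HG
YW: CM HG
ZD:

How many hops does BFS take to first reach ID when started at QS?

Level 0: QS
Level 1: HG, PF, SF, ZD
Level 2: CL, CM, ID, IE, IL, NU, VV, YW
ID first appears at level 2.

2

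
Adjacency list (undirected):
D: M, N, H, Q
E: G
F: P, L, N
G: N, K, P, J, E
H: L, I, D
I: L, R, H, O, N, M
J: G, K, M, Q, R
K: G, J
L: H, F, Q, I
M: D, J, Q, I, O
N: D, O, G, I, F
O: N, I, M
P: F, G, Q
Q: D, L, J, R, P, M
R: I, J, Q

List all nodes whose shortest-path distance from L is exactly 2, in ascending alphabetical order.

Level 0: L
Level 1: F, H, I, Q
Level 2: D, J, M, N, O, P, R
Level 3: G, K
Level 4: E

D, J, M, N, O, P, R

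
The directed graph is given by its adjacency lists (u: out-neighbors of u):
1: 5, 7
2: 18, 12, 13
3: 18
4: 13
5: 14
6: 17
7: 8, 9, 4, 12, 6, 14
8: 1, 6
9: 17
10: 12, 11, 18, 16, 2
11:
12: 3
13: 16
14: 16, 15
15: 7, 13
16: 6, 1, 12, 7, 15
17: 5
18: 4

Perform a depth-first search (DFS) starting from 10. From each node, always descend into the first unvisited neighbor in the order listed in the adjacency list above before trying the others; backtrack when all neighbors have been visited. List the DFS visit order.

Visit 10
10 → 12
12 → 3
3 → 18
18 → 4
4 → 13
13 → 16
16 → 6
6 → 17
17 → 5
5 → 14
14 → 15
15 → 7
7 → 8
8 → 1
7 → 9
10 → 11
10 → 2

10 -> 12 -> 3 -> 18 -> 4 -> 13 -> 16 -> 6 -> 17 -> 5 -> 14 -> 15 -> 7 -> 8 -> 1 -> 9 -> 11 -> 2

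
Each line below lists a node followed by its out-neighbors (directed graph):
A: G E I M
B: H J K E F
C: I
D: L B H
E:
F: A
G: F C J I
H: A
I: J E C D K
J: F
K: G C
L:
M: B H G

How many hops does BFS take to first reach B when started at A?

2

Level 0: A
Level 1: E, G, I, M
Level 2: B, C, D, F, H, J, K
Level 3: L
B first appears at level 2.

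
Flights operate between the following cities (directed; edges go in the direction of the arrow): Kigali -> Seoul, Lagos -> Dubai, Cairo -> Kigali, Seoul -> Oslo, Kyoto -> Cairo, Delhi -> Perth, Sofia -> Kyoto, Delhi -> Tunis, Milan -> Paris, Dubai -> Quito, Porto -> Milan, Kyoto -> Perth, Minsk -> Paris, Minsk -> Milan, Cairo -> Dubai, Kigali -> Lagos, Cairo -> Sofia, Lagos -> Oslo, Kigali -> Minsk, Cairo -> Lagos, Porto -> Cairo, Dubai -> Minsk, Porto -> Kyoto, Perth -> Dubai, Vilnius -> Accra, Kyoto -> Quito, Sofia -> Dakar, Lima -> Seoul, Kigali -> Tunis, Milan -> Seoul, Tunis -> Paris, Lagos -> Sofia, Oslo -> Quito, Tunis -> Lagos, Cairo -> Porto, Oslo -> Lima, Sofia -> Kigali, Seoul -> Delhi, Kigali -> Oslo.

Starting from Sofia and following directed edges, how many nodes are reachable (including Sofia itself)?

18

BFS from Sofia visits: Sofia, Dakar, Kigali, Kyoto, Lagos, Minsk, Oslo, Seoul, Tunis, Cairo, Perth, Quito, Dubai, Milan, Paris, Lima, Delhi, Porto
Reachable nodes: 18 of 20 total.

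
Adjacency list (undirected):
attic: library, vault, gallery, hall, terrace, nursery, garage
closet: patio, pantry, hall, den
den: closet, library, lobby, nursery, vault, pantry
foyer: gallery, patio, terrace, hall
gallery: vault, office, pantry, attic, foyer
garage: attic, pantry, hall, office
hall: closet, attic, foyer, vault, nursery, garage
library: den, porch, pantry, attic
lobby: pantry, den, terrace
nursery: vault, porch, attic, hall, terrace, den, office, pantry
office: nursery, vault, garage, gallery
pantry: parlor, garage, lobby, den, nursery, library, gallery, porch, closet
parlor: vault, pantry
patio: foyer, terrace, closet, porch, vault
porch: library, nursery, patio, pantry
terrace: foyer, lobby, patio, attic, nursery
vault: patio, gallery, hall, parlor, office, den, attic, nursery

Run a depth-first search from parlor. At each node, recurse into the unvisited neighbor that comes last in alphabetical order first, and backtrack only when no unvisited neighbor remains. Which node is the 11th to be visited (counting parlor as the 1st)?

attic

Visit parlor
parlor → vault
vault → patio
patio → terrace
terrace → nursery
nursery → porch
porch → pantry
pantry → lobby
lobby → den
den → library
library → attic
attic → hall
hall → garage
garage → office
office → gallery
gallery → foyer
hall → closet

Visit order: parlor, vault, patio, terrace, nursery, porch, pantry, lobby, den, library, attic, hall, garage, office, gallery, foyer, closet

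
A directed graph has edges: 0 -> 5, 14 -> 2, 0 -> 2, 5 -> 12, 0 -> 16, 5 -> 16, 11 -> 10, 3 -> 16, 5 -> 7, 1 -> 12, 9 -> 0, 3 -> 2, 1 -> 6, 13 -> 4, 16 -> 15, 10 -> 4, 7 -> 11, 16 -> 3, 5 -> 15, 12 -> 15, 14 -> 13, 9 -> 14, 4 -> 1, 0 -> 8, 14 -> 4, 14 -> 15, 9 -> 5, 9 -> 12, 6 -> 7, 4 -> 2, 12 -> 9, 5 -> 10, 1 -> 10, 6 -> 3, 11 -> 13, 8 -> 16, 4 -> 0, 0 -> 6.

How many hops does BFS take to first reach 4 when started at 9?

2

Level 0: 9
Level 1: 0, 5, 12, 14
Level 2: 2, 4, 6, 7, 8, 10, 13, 15, 16
Level 3: 1, 3, 11
4 first appears at level 2.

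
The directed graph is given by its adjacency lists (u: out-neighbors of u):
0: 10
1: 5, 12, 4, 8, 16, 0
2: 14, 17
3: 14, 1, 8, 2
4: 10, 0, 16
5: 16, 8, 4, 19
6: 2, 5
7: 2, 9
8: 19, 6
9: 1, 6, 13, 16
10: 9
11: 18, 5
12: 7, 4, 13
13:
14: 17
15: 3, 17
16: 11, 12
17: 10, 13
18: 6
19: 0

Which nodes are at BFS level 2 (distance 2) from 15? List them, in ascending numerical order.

1, 2, 8, 10, 13, 14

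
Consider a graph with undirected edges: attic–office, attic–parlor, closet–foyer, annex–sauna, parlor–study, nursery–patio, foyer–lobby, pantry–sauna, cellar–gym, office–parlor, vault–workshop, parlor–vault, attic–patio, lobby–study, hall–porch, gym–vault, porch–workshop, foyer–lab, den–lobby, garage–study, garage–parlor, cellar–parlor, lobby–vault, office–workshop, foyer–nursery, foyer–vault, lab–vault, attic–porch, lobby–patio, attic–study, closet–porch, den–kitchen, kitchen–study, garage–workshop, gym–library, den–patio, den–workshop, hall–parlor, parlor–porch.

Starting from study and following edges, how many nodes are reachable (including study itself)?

20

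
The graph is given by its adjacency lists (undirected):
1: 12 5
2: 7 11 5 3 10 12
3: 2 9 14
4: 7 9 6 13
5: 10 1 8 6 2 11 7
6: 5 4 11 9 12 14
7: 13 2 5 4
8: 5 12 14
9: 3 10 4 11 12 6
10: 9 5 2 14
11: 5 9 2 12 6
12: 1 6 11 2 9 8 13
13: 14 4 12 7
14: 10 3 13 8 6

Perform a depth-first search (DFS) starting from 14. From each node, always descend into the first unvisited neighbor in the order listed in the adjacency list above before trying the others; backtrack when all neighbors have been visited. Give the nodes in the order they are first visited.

Visit 14
14 → 10
10 → 9
9 → 3
3 → 2
2 → 7
7 → 13
13 → 4
4 → 6
6 → 5
5 → 1
1 → 12
12 → 11
12 → 8

14, 10, 9, 3, 2, 7, 13, 4, 6, 5, 1, 12, 11, 8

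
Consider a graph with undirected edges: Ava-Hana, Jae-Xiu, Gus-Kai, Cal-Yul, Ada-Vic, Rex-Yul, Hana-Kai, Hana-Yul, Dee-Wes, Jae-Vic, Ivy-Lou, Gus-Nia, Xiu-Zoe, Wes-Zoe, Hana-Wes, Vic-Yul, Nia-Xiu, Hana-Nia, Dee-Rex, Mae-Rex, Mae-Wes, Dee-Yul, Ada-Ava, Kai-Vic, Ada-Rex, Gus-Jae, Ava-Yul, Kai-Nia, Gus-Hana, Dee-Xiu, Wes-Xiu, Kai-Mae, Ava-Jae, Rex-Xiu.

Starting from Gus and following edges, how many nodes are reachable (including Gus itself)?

16

BFS from Gus visits: Gus, Nia, Kai, Jae, Hana, Xiu, Vic, Mae, Ava, Yul, Wes, Zoe, Rex, Dee, Ada, Cal
Reachable nodes: 16 of 18 total.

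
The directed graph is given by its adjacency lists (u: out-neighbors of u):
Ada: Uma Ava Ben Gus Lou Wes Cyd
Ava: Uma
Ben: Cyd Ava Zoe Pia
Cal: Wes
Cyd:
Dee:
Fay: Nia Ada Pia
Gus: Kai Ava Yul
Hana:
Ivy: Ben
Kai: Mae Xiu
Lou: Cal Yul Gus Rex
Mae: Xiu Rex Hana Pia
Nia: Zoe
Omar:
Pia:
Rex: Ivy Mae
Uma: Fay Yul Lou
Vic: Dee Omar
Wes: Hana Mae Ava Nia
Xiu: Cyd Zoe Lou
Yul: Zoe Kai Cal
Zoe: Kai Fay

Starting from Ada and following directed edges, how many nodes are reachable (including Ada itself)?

20

BFS from Ada visits: Ada, Ava, Ben, Cyd, Gus, Lou, Uma, Wes, Pia, Zoe, Kai, Yul, Cal, Rex, Fay, Hana, Mae, Nia, Xiu, Ivy
Reachable nodes: 20 of 23 total.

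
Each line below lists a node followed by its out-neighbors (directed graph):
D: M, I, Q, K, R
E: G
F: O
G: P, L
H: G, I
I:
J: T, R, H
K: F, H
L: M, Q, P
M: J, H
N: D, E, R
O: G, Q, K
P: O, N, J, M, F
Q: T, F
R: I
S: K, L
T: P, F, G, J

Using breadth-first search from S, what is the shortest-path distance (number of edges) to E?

4

Level 0: S
Level 1: K, L
Level 2: F, H, M, P, Q
Level 3: G, I, J, N, O, T
Level 4: D, E, R
E first appears at level 4.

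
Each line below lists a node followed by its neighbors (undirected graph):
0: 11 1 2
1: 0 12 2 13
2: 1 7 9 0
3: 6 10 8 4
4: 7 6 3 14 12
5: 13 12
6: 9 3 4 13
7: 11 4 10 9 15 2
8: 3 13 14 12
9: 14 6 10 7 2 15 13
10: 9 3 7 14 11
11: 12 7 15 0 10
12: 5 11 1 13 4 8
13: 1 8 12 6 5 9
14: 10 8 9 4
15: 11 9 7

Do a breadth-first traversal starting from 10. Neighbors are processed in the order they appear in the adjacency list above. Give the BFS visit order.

Visit 10; enqueue 9, 3, 7, 14, 11 → queue [9, 3, 7, 14, 11]
Visit 9; enqueue 6, 2, 15, 13 → queue [3, 7, 14, 11, 6, 2, 15, 13]
Visit 3; enqueue 8, 4 → queue [7, 14, 11, 6, 2, 15, 13, 8, 4]
Visit 7 → queue [14, 11, 6, 2, 15, 13, 8, 4]
Visit 14 → queue [11, 6, 2, 15, 13, 8, 4]
Visit 11; enqueue 12, 0 → queue [6, 2, 15, 13, 8, 4, 12, 0]
Visit 6 → queue [2, 15, 13, 8, 4, 12, 0]
Visit 2; enqueue 1 → queue [15, 13, 8, 4, 12, 0, 1]
Visit 15 → queue [13, 8, 4, 12, 0, 1]
Visit 13; enqueue 5 → queue [8, 4, 12, 0, 1, 5]
Visit 8 → queue [4, 12, 0, 1, 5]
Visit 4 → queue [12, 0, 1, 5]
Visit 12 → queue [0, 1, 5]
Visit 0 → queue [1, 5]
Visit 1 → queue [5]
Visit 5 → queue []

10 9 3 7 14 11 6 2 15 13 8 4 12 0 1 5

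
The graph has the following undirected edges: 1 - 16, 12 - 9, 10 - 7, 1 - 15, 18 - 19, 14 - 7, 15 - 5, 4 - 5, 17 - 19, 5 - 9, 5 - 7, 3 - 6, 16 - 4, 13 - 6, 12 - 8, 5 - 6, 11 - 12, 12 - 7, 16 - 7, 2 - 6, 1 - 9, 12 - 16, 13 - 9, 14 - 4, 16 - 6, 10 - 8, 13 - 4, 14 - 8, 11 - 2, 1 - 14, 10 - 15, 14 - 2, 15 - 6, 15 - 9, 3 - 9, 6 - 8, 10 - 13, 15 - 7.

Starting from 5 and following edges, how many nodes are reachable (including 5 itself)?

BFS from 5 visits: 5, 4, 6, 7, 9, 15, 13, 14, 16, 2, 3, 8, 10, 12, 1, 11
Reachable nodes: 16 of 19 total.

16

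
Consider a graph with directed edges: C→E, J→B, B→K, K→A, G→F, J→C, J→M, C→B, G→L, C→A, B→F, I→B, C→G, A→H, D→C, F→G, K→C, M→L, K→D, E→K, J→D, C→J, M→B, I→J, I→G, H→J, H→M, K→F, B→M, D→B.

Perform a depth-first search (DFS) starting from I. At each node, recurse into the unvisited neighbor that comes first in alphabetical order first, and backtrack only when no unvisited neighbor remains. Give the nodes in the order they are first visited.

I B F G L K A H J C E D M

Visit I
I → B
B → F
F → G
G → L
B → K
K → A
A → H
H → J
J → C
C → E
J → D
J → M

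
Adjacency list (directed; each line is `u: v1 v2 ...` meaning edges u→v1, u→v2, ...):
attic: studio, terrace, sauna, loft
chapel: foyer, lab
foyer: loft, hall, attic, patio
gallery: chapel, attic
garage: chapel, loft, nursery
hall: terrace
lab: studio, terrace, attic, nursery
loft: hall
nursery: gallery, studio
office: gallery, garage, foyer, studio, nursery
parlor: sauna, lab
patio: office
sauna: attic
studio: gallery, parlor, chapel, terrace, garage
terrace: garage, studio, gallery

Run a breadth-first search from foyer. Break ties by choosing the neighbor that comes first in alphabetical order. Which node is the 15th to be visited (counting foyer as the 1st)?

Visit foyer; enqueue attic, hall, loft, patio → queue [attic, hall, loft, patio]
Visit attic; enqueue sauna, studio, terrace → queue [hall, loft, patio, sauna, studio, terrace]
Visit hall → queue [loft, patio, sauna, studio, terrace]
Visit loft → queue [patio, sauna, studio, terrace]
Visit patio; enqueue office → queue [sauna, studio, terrace, office]
Visit sauna → queue [studio, terrace, office]
Visit studio; enqueue chapel, gallery, garage, parlor → queue [terrace, office, chapel, gallery, garage, parlor]
Visit terrace → queue [office, chapel, gallery, garage, parlor]
Visit office; enqueue nursery → queue [chapel, gallery, garage, parlor, nursery]
Visit chapel; enqueue lab → queue [gallery, garage, parlor, nursery, lab]
Visit gallery → queue [garage, parlor, nursery, lab]
Visit garage → queue [parlor, nursery, lab]
Visit parlor → queue [nursery, lab]
Visit nursery → queue [lab]
Visit lab → queue []

Visit order: foyer, attic, hall, loft, patio, sauna, studio, terrace, office, chapel, gallery, garage, parlor, nursery, lab

lab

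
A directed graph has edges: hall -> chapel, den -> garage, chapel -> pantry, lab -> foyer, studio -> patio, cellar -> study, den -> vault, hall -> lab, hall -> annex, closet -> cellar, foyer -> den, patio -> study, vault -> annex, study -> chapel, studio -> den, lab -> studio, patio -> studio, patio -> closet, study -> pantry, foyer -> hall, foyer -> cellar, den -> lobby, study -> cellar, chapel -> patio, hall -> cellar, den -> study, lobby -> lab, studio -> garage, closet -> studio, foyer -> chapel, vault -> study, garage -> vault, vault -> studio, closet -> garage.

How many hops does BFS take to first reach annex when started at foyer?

2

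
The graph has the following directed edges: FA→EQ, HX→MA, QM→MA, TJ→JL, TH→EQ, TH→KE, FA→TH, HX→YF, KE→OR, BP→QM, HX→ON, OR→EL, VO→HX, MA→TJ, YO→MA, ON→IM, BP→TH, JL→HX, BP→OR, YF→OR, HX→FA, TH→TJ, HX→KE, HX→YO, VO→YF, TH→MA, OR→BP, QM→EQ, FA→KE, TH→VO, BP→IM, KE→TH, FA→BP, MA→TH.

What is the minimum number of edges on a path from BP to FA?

4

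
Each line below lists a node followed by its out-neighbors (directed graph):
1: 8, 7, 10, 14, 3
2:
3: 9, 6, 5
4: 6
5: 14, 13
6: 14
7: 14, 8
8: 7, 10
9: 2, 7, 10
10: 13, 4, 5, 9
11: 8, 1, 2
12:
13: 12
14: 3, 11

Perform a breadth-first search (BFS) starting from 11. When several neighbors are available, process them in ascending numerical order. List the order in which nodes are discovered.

11 -> 1 -> 2 -> 8 -> 3 -> 7 -> 10 -> 14 -> 5 -> 6 -> 9 -> 4 -> 13 -> 12

Visit 11; enqueue 1, 2, 8 → queue [1, 2, 8]
Visit 1; enqueue 3, 7, 10, 14 → queue [2, 8, 3, 7, 10, 14]
Visit 2 → queue [8, 3, 7, 10, 14]
Visit 8 → queue [3, 7, 10, 14]
Visit 3; enqueue 5, 6, 9 → queue [7, 10, 14, 5, 6, 9]
Visit 7 → queue [10, 14, 5, 6, 9]
Visit 10; enqueue 4, 13 → queue [14, 5, 6, 9, 4, 13]
Visit 14 → queue [5, 6, 9, 4, 13]
Visit 5 → queue [6, 9, 4, 13]
Visit 6 → queue [9, 4, 13]
Visit 9 → queue [4, 13]
Visit 4 → queue [13]
Visit 13; enqueue 12 → queue [12]
Visit 12 → queue []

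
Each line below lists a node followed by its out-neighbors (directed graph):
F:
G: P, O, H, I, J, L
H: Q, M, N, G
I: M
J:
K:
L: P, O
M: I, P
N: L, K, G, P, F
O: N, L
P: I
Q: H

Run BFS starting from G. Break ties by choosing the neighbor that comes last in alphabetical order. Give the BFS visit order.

G → P → O → L → J → I → H → N → M → Q → K → F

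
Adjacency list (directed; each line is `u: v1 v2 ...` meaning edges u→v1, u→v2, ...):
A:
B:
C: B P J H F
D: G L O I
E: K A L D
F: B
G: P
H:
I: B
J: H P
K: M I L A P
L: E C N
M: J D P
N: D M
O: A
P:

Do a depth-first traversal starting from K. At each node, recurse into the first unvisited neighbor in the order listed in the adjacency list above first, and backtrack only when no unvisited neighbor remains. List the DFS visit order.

K -> M -> J -> H -> P -> D -> G -> L -> E -> A -> C -> B -> F -> N -> O -> I

Visit K
K → M
M → J
J → H
J → P
M → D
D → G
D → L
L → E
E → A
L → C
C → B
C → F
L → N
D → O
D → I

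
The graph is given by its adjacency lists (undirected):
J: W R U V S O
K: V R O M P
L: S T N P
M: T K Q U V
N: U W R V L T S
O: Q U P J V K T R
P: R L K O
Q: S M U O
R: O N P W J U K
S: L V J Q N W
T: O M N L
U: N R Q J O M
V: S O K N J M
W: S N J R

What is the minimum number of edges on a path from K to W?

2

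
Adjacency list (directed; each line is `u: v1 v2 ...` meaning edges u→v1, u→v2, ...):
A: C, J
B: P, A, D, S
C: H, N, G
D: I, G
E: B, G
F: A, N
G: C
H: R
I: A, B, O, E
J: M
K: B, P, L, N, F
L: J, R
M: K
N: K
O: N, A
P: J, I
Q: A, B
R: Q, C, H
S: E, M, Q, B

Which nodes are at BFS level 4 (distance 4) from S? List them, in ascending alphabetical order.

H, O, R

Level 0: S
Level 1: B, E, M, Q
Level 2: A, D, G, K, P
Level 3: C, F, I, J, L, N
Level 4: H, O, R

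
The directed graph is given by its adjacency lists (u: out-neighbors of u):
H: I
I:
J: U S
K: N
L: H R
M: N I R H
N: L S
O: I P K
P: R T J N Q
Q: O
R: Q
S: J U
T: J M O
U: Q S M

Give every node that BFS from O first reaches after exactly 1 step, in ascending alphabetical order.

Level 0: O
Level 1: I, K, P
Level 2: J, N, Q, R, T
Level 3: L, M, S, U
Level 4: H

I, K, P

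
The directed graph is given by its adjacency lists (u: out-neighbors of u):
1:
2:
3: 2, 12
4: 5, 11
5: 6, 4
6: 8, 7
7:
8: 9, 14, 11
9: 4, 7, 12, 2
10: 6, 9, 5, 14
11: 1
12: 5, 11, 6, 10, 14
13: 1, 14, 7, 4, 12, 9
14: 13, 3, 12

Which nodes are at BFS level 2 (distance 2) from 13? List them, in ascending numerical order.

2, 3, 5, 6, 10, 11

Level 0: 13
Level 1: 1, 4, 7, 9, 12, 14
Level 2: 2, 3, 5, 6, 10, 11
Level 3: 8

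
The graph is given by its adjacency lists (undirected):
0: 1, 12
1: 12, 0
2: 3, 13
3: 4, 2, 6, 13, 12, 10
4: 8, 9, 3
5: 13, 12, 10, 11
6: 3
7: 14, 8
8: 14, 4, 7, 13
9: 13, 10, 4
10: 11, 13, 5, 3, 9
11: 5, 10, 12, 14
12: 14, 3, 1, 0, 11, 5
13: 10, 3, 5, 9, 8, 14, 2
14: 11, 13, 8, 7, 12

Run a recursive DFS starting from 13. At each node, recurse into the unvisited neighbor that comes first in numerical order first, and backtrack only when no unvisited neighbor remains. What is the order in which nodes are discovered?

Visit 13
13 → 2
2 → 3
3 → 4
4 → 8
8 → 7
7 → 14
14 → 11
11 → 5
5 → 10
10 → 9
5 → 12
12 → 0
0 → 1
3 → 6

13, 2, 3, 4, 8, 7, 14, 11, 5, 10, 9, 12, 0, 1, 6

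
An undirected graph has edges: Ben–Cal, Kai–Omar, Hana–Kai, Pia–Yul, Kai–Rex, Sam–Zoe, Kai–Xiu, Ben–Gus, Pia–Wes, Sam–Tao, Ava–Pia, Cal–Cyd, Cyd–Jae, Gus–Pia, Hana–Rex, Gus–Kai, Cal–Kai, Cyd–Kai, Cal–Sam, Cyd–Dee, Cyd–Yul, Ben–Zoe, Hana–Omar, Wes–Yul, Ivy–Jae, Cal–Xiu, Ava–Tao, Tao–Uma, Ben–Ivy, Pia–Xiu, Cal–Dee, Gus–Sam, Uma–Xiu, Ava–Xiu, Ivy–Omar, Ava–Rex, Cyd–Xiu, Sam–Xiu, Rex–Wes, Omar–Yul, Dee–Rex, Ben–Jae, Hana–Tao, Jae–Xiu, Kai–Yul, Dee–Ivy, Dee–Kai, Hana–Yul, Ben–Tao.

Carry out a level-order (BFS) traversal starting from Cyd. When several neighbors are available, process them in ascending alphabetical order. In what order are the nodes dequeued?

Visit Cyd; enqueue Cal, Dee, Jae, Kai, Xiu, Yul → queue [Cal, Dee, Jae, Kai, Xiu, Yul]
Visit Cal; enqueue Ben, Sam → queue [Dee, Jae, Kai, Xiu, Yul, Ben, Sam]
Visit Dee; enqueue Ivy, Rex → queue [Jae, Kai, Xiu, Yul, Ben, Sam, Ivy, Rex]
Visit Jae → queue [Kai, Xiu, Yul, Ben, Sam, Ivy, Rex]
Visit Kai; enqueue Gus, Hana, Omar → queue [Xiu, Yul, Ben, Sam, Ivy, Rex, Gus, Hana, Omar]
Visit Xiu; enqueue Ava, Pia, Uma → queue [Yul, Ben, Sam, Ivy, Rex, Gus, Hana, Omar, Ava, Pia, Uma]
Visit Yul; enqueue Wes → queue [Ben, Sam, Ivy, Rex, Gus, Hana, Omar, Ava, Pia, Uma, Wes]
Visit Ben; enqueue Tao, Zoe → queue [Sam, Ivy, Rex, Gus, Hana, Omar, Ava, Pia, Uma, Wes, Tao, Zoe]
Visit Sam → queue [Ivy, Rex, Gus, Hana, Omar, Ava, Pia, Uma, Wes, Tao, Zoe]
Visit Ivy → queue [Rex, Gus, Hana, Omar, Ava, Pia, Uma, Wes, Tao, Zoe]
Visit Rex → queue [Gus, Hana, Omar, Ava, Pia, Uma, Wes, Tao, Zoe]
Visit Gus → queue [Hana, Omar, Ava, Pia, Uma, Wes, Tao, Zoe]
Visit Hana → queue [Omar, Ava, Pia, Uma, Wes, Tao, Zoe]
Visit Omar → queue [Ava, Pia, Uma, Wes, Tao, Zoe]
Visit Ava → queue [Pia, Uma, Wes, Tao, Zoe]
Visit Pia → queue [Uma, Wes, Tao, Zoe]
Visit Uma → queue [Wes, Tao, Zoe]
Visit Wes → queue [Tao, Zoe]
Visit Tao → queue [Zoe]
Visit Zoe → queue []

Cyd, Cal, Dee, Jae, Kai, Xiu, Yul, Ben, Sam, Ivy, Rex, Gus, Hana, Omar, Ava, Pia, Uma, Wes, Tao, Zoe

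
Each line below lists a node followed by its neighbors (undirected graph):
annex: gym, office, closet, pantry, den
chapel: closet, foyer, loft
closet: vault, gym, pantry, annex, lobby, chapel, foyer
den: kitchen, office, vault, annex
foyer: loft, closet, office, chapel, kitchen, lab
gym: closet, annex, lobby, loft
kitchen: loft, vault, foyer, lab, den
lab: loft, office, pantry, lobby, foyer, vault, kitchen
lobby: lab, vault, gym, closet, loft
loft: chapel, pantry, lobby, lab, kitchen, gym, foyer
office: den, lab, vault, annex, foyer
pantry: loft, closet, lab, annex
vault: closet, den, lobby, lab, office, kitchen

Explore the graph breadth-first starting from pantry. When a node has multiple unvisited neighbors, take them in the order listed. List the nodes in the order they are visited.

Visit pantry; enqueue loft, closet, lab, annex → queue [loft, closet, lab, annex]
Visit loft; enqueue chapel, lobby, kitchen, gym, foyer → queue [closet, lab, annex, chapel, lobby, kitchen, gym, foyer]
Visit closet; enqueue vault → queue [lab, annex, chapel, lobby, kitchen, gym, foyer, vault]
Visit lab; enqueue office → queue [annex, chapel, lobby, kitchen, gym, foyer, vault, office]
Visit annex; enqueue den → queue [chapel, lobby, kitchen, gym, foyer, vault, office, den]
Visit chapel → queue [lobby, kitchen, gym, foyer, vault, office, den]
Visit lobby → queue [kitchen, gym, foyer, vault, office, den]
Visit kitchen → queue [gym, foyer, vault, office, den]
Visit gym → queue [foyer, vault, office, den]
Visit foyer → queue [vault, office, den]
Visit vault → queue [office, den]
Visit office → queue [den]
Visit den → queue []

pantry → loft → closet → lab → annex → chapel → lobby → kitchen → gym → foyer → vault → office → den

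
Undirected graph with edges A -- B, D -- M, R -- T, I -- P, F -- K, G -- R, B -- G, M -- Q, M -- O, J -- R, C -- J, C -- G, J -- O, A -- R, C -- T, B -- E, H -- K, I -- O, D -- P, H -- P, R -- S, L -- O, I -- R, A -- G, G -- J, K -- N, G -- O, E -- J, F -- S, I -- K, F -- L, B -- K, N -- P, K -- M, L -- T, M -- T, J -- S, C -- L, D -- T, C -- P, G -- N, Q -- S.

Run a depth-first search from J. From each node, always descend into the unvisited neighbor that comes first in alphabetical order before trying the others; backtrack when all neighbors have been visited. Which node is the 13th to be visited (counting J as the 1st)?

D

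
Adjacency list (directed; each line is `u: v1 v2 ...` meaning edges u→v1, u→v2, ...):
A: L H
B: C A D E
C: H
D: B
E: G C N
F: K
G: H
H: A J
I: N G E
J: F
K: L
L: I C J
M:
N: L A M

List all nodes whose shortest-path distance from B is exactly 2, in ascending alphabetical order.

G, H, L, N

Level 0: B
Level 1: A, C, D, E
Level 2: G, H, L, N
Level 3: I, J, M
Level 4: F
Level 5: K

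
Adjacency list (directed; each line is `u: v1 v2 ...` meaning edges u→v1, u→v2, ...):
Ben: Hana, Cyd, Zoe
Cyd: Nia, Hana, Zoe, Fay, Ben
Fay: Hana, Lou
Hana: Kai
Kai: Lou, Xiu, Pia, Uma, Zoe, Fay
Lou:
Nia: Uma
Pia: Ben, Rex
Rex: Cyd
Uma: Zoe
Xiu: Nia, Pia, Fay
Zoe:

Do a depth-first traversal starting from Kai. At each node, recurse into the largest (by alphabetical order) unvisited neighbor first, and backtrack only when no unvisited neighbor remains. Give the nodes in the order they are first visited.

Kai -> Zoe -> Xiu -> Pia -> Rex -> Cyd -> Nia -> Uma -> Hana -> Fay -> Lou -> Ben

Visit Kai
Kai → Zoe
Kai → Xiu
Xiu → Pia
Pia → Rex
Rex → Cyd
Cyd → Nia
Nia → Uma
Cyd → Hana
Cyd → Fay
Fay → Lou
Cyd → Ben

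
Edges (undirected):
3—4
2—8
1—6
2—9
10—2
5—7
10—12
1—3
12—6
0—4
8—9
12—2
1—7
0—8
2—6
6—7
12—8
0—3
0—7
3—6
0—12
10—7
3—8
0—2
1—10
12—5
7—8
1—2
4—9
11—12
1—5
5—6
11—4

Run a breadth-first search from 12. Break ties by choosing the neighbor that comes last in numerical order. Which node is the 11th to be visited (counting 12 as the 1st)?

1

Visit 12; enqueue 11, 10, 8, 6, 5, 2, 0 → queue [11, 10, 8, 6, 5, 2, 0]
Visit 11; enqueue 4 → queue [10, 8, 6, 5, 2, 0, 4]
Visit 10; enqueue 7, 1 → queue [8, 6, 5, 2, 0, 4, 7, 1]
Visit 8; enqueue 9, 3 → queue [6, 5, 2, 0, 4, 7, 1, 9, 3]
Visit 6 → queue [5, 2, 0, 4, 7, 1, 9, 3]
Visit 5 → queue [2, 0, 4, 7, 1, 9, 3]
Visit 2 → queue [0, 4, 7, 1, 9, 3]
Visit 0 → queue [4, 7, 1, 9, 3]
Visit 4 → queue [7, 1, 9, 3]
Visit 7 → queue [1, 9, 3]
Visit 1 → queue [9, 3]
Visit 9 → queue [3]
Visit 3 → queue []

Visit order: 12, 11, 10, 8, 6, 5, 2, 0, 4, 7, 1, 9, 3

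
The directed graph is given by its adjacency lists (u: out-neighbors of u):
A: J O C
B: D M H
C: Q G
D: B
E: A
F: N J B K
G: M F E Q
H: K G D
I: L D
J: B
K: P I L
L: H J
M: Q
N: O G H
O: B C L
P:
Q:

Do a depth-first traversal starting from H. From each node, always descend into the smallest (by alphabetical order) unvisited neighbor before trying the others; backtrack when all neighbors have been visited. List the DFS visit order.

H D B M Q G E A C J O L F K I P N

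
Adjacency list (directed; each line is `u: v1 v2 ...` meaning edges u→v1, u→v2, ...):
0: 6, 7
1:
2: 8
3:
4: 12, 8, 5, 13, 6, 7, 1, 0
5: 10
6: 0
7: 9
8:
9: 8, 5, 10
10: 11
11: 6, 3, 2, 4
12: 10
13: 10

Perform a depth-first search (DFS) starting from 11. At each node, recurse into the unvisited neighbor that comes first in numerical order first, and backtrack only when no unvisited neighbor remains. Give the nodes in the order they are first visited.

Visit 11
11 → 2
2 → 8
11 → 3
11 → 4
4 → 0
0 → 6
0 → 7
7 → 9
9 → 5
5 → 10
4 → 1
4 → 12
4 → 13

11 → 2 → 8 → 3 → 4 → 0 → 6 → 7 → 9 → 5 → 10 → 1 → 12 → 13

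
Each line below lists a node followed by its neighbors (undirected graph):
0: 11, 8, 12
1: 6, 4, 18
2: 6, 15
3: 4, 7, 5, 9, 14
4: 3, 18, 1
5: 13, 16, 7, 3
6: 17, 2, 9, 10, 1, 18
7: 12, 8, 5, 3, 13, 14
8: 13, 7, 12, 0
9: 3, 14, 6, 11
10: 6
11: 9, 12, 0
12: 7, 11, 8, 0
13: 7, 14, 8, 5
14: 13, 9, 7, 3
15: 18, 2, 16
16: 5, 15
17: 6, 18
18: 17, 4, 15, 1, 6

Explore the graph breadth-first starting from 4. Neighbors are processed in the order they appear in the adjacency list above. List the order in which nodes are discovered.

Visit 4; enqueue 3, 18, 1 → queue [3, 18, 1]
Visit 3; enqueue 7, 5, 9, 14 → queue [18, 1, 7, 5, 9, 14]
Visit 18; enqueue 17, 15, 6 → queue [1, 7, 5, 9, 14, 17, 15, 6]
Visit 1 → queue [7, 5, 9, 14, 17, 15, 6]
Visit 7; enqueue 12, 8, 13 → queue [5, 9, 14, 17, 15, 6, 12, 8, 13]
Visit 5; enqueue 16 → queue [9, 14, 17, 15, 6, 12, 8, 13, 16]
Visit 9; enqueue 11 → queue [14, 17, 15, 6, 12, 8, 13, 16, 11]
Visit 14 → queue [17, 15, 6, 12, 8, 13, 16, 11]
Visit 17 → queue [15, 6, 12, 8, 13, 16, 11]
Visit 15; enqueue 2 → queue [6, 12, 8, 13, 16, 11, 2]
Visit 6; enqueue 10 → queue [12, 8, 13, 16, 11, 2, 10]
Visit 12; enqueue 0 → queue [8, 13, 16, 11, 2, 10, 0]
Visit 8 → queue [13, 16, 11, 2, 10, 0]
Visit 13 → queue [16, 11, 2, 10, 0]
Visit 16 → queue [11, 2, 10, 0]
Visit 11 → queue [2, 10, 0]
Visit 2 → queue [10, 0]
Visit 10 → queue [0]
Visit 0 → queue []

4, 3, 18, 1, 7, 5, 9, 14, 17, 15, 6, 12, 8, 13, 16, 11, 2, 10, 0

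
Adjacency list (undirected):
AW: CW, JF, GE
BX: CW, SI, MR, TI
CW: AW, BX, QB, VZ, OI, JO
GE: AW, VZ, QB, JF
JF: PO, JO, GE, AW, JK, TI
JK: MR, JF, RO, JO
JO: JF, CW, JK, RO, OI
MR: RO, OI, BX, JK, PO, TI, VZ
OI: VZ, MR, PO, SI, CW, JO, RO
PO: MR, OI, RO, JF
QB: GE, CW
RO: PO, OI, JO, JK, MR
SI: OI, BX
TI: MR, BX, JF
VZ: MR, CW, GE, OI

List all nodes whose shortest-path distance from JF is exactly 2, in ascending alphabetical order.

BX, CW, MR, OI, QB, RO, VZ

Level 0: JF
Level 1: AW, GE, JK, JO, PO, TI
Level 2: BX, CW, MR, OI, QB, RO, VZ
Level 3: SI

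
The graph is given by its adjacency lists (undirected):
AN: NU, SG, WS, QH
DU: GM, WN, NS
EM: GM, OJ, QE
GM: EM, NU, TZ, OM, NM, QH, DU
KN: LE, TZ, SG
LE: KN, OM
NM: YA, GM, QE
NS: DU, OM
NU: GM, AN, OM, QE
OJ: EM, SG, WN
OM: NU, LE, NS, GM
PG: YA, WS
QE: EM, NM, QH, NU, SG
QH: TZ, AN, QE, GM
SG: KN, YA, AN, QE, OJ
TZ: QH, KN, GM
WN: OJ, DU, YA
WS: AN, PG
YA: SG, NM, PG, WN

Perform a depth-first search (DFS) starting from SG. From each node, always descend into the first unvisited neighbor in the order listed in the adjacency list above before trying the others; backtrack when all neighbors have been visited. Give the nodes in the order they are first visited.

SG -> KN -> LE -> OM -> NU -> GM -> EM -> OJ -> WN -> DU -> NS -> YA -> NM -> QE -> QH -> TZ -> AN -> WS -> PG

Visit SG
SG → KN
KN → LE
LE → OM
OM → NU
NU → GM
GM → EM
EM → OJ
OJ → WN
WN → DU
DU → NS
WN → YA
YA → NM
NM → QE
QE → QH
QH → TZ
QH → AN
AN → WS
WS → PG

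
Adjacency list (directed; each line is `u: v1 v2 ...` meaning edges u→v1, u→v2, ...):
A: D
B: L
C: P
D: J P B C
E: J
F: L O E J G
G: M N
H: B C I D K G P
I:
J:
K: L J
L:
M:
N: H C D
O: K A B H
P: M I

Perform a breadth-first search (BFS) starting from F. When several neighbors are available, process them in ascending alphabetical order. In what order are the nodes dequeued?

F → E → G → J → L → O → M → N → A → B → H → K → C → D → I → P

Visit F; enqueue E, G, J, L, O → queue [E, G, J, L, O]
Visit E → queue [G, J, L, O]
Visit G; enqueue M, N → queue [J, L, O, M, N]
Visit J → queue [L, O, M, N]
Visit L → queue [O, M, N]
Visit O; enqueue A, B, H, K → queue [M, N, A, B, H, K]
Visit M → queue [N, A, B, H, K]
Visit N; enqueue C, D → queue [A, B, H, K, C, D]
Visit A → queue [B, H, K, C, D]
Visit B → queue [H, K, C, D]
Visit H; enqueue I, P → queue [K, C, D, I, P]
Visit K → queue [C, D, I, P]
Visit C → queue [D, I, P]
Visit D → queue [I, P]
Visit I → queue [P]
Visit P → queue []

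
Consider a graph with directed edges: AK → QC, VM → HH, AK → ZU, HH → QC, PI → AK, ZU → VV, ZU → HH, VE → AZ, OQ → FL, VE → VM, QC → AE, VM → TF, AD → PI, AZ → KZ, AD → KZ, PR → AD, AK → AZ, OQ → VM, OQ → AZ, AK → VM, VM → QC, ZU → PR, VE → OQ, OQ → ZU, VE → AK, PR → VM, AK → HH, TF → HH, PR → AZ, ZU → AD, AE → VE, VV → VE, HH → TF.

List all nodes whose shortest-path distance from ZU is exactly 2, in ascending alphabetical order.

AZ, KZ, PI, QC, TF, VE, VM

Level 0: ZU
Level 1: AD, HH, PR, VV
Level 2: AZ, KZ, PI, QC, TF, VE, VM
Level 3: AE, AK, OQ
Level 4: FL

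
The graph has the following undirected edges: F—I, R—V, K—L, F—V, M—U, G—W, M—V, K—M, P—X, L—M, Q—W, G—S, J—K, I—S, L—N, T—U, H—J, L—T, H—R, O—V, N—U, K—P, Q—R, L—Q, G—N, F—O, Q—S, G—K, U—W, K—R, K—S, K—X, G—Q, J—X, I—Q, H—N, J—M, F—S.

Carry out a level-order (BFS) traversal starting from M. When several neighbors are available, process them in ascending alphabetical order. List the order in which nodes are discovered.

M, J, K, L, U, V, H, X, G, P, R, S, N, Q, T, W, F, O, I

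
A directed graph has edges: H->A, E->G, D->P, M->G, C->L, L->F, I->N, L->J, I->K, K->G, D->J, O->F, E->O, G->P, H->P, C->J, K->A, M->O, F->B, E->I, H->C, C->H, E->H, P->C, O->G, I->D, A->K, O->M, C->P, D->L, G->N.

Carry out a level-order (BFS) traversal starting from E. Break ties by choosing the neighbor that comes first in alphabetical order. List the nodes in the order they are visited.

Visit E; enqueue G, H, I, O → queue [G, H, I, O]
Visit G; enqueue N, P → queue [H, I, O, N, P]
Visit H; enqueue A, C → queue [I, O, N, P, A, C]
Visit I; enqueue D, K → queue [O, N, P, A, C, D, K]
Visit O; enqueue F, M → queue [N, P, A, C, D, K, F, M]
Visit N → queue [P, A, C, D, K, F, M]
Visit P → queue [A, C, D, K, F, M]
Visit A → queue [C, D, K, F, M]
Visit C; enqueue J, L → queue [D, K, F, M, J, L]
Visit D → queue [K, F, M, J, L]
Visit K → queue [F, M, J, L]
Visit F; enqueue B → queue [M, J, L, B]
Visit M → queue [J, L, B]
Visit J → queue [L, B]
Visit L → queue [B]
Visit B → queue []

E → G → H → I → O → N → P → A → C → D → K → F → M → J → L → B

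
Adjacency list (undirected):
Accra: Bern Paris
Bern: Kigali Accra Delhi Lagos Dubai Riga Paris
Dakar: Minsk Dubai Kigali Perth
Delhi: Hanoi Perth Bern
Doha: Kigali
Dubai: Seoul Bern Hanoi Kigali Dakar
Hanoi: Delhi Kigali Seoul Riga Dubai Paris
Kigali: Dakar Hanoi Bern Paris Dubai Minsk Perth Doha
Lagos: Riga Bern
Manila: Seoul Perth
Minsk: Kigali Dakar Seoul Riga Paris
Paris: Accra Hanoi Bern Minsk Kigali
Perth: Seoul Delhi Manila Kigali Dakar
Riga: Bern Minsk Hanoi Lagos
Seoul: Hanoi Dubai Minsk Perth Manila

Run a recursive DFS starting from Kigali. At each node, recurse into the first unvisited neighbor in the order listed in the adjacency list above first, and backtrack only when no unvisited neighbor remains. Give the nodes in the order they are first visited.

Kigali Dakar Minsk Seoul Hanoi Delhi Perth Manila Bern Accra Paris Lagos Riga Dubai Doha

Visit Kigali
Kigali → Dakar
Dakar → Minsk
Minsk → Seoul
Seoul → Hanoi
Hanoi → Delhi
Delhi → Perth
Perth → Manila
Delhi → Bern
Bern → Accra
Accra → Paris
Bern → Lagos
Lagos → Riga
Bern → Dubai
Kigali → Doha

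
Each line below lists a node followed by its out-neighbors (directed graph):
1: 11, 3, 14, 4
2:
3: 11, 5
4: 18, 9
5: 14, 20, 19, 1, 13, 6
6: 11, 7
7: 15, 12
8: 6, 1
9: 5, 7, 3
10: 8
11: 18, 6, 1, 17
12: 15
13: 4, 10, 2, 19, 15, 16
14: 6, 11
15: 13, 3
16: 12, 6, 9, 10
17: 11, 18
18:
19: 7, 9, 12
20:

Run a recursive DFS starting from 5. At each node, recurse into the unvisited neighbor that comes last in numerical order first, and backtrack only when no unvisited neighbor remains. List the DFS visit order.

5, 20, 19, 12, 15, 13, 16, 10, 8, 6, 11, 18, 17, 1, 14, 4, 9, 7, 3, 2

Visit 5
5 → 20
5 → 19
19 → 12
12 → 15
15 → 13
13 → 16
16 → 10
10 → 8
8 → 6
6 → 11
11 → 18
11 → 17
11 → 1
1 → 14
1 → 4
4 → 9
9 → 7
9 → 3
13 → 2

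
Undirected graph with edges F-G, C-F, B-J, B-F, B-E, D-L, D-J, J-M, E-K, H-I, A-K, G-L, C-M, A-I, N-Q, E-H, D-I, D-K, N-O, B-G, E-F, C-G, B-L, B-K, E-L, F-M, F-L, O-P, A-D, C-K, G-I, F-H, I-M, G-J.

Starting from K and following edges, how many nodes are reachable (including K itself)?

13

BFS from K visits: K, E, D, C, B, A, L, H, F, J, I, M, G
Reachable nodes: 13 of 17 total.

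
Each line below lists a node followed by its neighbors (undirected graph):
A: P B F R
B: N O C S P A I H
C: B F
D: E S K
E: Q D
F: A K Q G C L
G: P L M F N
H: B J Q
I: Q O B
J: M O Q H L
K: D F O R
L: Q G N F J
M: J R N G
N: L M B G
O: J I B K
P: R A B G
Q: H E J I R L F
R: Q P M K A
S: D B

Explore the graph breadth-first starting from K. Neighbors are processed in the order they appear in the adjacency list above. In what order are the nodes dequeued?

Visit K; enqueue D, F, O, R → queue [D, F, O, R]
Visit D; enqueue E, S → queue [F, O, R, E, S]
Visit F; enqueue A, Q, G, C, L → queue [O, R, E, S, A, Q, G, C, L]
Visit O; enqueue J, I, B → queue [R, E, S, A, Q, G, C, L, J, I, B]
Visit R; enqueue P, M → queue [E, S, A, Q, G, C, L, J, I, B, P, M]
Visit E → queue [S, A, Q, G, C, L, J, I, B, P, M]
Visit S → queue [A, Q, G, C, L, J, I, B, P, M]
Visit A → queue [Q, G, C, L, J, I, B, P, M]
Visit Q; enqueue H → queue [G, C, L, J, I, B, P, M, H]
Visit G; enqueue N → queue [C, L, J, I, B, P, M, H, N]
Visit C → queue [L, J, I, B, P, M, H, N]
Visit L → queue [J, I, B, P, M, H, N]
Visit J → queue [I, B, P, M, H, N]
Visit I → queue [B, P, M, H, N]
Visit B → queue [P, M, H, N]
Visit P → queue [M, H, N]
Visit M → queue [H, N]
Visit H → queue [N]
Visit N → queue []

K D F O R E S A Q G C L J I B P M H N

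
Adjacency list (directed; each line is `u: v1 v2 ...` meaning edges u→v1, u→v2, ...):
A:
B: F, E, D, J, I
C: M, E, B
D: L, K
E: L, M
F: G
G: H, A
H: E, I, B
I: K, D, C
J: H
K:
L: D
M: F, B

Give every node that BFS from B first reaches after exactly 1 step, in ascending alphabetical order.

Level 0: B
Level 1: D, E, F, I, J
Level 2: C, G, H, K, L, M
Level 3: A

D, E, F, I, J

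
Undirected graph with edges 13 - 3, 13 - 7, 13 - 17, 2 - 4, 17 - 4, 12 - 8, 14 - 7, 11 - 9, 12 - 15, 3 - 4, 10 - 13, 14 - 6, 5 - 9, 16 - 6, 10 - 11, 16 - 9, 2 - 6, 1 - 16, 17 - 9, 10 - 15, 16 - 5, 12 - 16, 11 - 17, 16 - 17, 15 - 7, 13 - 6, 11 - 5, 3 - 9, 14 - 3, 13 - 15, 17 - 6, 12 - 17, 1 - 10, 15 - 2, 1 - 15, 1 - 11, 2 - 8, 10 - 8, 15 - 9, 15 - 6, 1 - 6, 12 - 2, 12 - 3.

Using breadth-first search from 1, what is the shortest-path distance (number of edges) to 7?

2

Level 0: 1
Level 1: 6, 10, 11, 15, 16
Level 2: 2, 5, 7, 8, 9, 12, 13, 14, 17
Level 3: 3, 4
7 first appears at level 2.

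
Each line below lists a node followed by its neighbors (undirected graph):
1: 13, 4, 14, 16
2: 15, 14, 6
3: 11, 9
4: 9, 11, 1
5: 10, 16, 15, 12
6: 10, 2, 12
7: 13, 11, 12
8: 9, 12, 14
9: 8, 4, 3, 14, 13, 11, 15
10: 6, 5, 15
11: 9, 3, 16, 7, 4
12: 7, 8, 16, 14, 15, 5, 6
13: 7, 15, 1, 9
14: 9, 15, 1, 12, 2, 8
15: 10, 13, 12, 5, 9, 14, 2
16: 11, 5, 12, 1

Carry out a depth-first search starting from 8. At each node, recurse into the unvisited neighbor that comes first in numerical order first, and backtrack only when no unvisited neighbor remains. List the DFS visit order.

8 → 9 → 3 → 11 → 4 → 1 → 13 → 7 → 12 → 5 → 10 → 6 → 2 → 14 → 15 → 16

Visit 8
8 → 9
9 → 3
3 → 11
11 → 4
4 → 1
1 → 13
13 → 7
7 → 12
12 → 5
5 → 10
10 → 6
6 → 2
2 → 14
14 → 15
5 → 16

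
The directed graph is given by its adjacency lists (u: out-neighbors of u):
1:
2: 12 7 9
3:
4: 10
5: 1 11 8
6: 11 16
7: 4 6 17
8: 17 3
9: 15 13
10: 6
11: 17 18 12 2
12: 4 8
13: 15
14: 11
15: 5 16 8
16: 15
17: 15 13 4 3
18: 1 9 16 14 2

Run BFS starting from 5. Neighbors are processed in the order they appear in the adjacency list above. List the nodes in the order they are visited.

5, 1, 11, 8, 17, 18, 12, 2, 3, 15, 13, 4, 9, 16, 14, 7, 10, 6

Visit 5; enqueue 1, 11, 8 → queue [1, 11, 8]
Visit 1 → queue [11, 8]
Visit 11; enqueue 17, 18, 12, 2 → queue [8, 17, 18, 12, 2]
Visit 8; enqueue 3 → queue [17, 18, 12, 2, 3]
Visit 17; enqueue 15, 13, 4 → queue [18, 12, 2, 3, 15, 13, 4]
Visit 18; enqueue 9, 16, 14 → queue [12, 2, 3, 15, 13, 4, 9, 16, 14]
Visit 12 → queue [2, 3, 15, 13, 4, 9, 16, 14]
Visit 2; enqueue 7 → queue [3, 15, 13, 4, 9, 16, 14, 7]
Visit 3 → queue [15, 13, 4, 9, 16, 14, 7]
Visit 15 → queue [13, 4, 9, 16, 14, 7]
Visit 13 → queue [4, 9, 16, 14, 7]
Visit 4; enqueue 10 → queue [9, 16, 14, 7, 10]
Visit 9 → queue [16, 14, 7, 10]
Visit 16 → queue [14, 7, 10]
Visit 14 → queue [7, 10]
Visit 7; enqueue 6 → queue [10, 6]
Visit 10 → queue [6]
Visit 6 → queue []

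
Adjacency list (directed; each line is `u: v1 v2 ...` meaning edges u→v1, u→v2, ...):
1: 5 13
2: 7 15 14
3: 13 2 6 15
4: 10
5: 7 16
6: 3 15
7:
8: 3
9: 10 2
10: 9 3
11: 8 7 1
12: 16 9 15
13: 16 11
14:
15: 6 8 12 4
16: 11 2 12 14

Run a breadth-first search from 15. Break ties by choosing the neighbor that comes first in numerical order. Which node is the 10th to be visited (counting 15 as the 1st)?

2

Visit 15; enqueue 4, 6, 8, 12 → queue [4, 6, 8, 12]
Visit 4; enqueue 10 → queue [6, 8, 12, 10]
Visit 6; enqueue 3 → queue [8, 12, 10, 3]
Visit 8 → queue [12, 10, 3]
Visit 12; enqueue 9, 16 → queue [10, 3, 9, 16]
Visit 10 → queue [3, 9, 16]
Visit 3; enqueue 2, 13 → queue [9, 16, 2, 13]
Visit 9 → queue [16, 2, 13]
Visit 16; enqueue 11, 14 → queue [2, 13, 11, 14]
Visit 2; enqueue 7 → queue [13, 11, 14, 7]
Visit 13 → queue [11, 14, 7]
Visit 11; enqueue 1 → queue [14, 7, 1]
Visit 14 → queue [7, 1]
Visit 7 → queue [1]
Visit 1; enqueue 5 → queue [5]
Visit 5 → queue []

Visit order: 15, 4, 6, 8, 12, 10, 3, 9, 16, 2, 13, 11, 14, 7, 1, 5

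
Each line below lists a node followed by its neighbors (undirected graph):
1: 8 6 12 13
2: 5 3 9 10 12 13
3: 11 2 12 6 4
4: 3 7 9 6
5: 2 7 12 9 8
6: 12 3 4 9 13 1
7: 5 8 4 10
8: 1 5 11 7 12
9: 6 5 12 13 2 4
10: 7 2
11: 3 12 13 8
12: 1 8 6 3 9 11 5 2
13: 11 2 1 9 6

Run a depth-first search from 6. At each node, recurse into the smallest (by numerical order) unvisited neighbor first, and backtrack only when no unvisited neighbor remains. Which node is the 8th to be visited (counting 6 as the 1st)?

Visit 6
6 → 1
1 → 8
8 → 5
5 → 2
2 → 3
3 → 4
4 → 7
7 → 10
4 → 9
9 → 12
12 → 11
11 → 13

Visit order: 6, 1, 8, 5, 2, 3, 4, 7, 10, 9, 12, 11, 13

7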